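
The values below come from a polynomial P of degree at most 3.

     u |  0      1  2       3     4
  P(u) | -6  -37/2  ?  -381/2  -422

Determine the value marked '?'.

-68

On equispaced nodes a degree-3 polynomial has vanishing fourth forward difference, so
  P(0) - 4·P(1) + 6·P(2) - 4·P(3) + P(4) = 0.
Substituting the known values and solving for P(2):
  6·P(2) = -408
  P(2) = -68.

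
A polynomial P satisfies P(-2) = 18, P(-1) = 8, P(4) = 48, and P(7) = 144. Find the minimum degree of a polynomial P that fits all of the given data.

2

Divided differences on the nodes -2, -1, 4, 7:
  order 0: 18  8  48  144
  order 1: -10  8  32
  order 2: 3  3
  order 3: 0
The order-2 divided differences are all 3 (nonzero) and every higher order vanishes, so the data lies on a polynomial of degree exactly 2.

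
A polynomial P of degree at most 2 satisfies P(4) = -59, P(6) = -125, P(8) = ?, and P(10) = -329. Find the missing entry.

On equispaced nodes a degree-2 polynomial has vanishing third forward difference, so
  - P(4) + 3·P(6) - 3·P(8) + P(10) = 0.
Substituting the known values and solving for P(8):
  -3·P(8) = 645
  P(8) = -215.

-215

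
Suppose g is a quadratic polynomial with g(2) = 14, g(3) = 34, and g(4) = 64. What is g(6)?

Write g(u) = au^2 + bu + c. Substituting each data point gives a linear system:
  4a + 2b + c = 14
  9a + 3b + c = 34
  16a + 4b + c = 64
Solving the system yields a = 5, b = -5, c = 4.
So g(u) = 5u^2 - 5u + 4.
Then g(6) = 154.

154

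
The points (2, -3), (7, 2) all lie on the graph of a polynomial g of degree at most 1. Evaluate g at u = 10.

Write g(u) = au + b. Substituting each data point gives a linear system:
  2a + b = -3
  7a + b = 2
Solving the system yields a = 1, b = -5.
So g(u) = u - 5.
Then g(10) = 5.

5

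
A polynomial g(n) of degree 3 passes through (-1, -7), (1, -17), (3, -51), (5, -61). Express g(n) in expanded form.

Using the Lagrange interpolation formula with nodes -1, 1, 3, 5:
  L_0(n) = (n - 1)(n - 3)(n - 5) / -48
  L_1(n) = (n + 1)(n - 3)(n - 5) / 16
  L_2(n) = (n + 1)(n - 1)(n - 5) / -16
  L_3(n) = (n + 1)(n - 1)(n - 3) / 48
Then g(n) = -7·L_0(n) - 17·L_1(n) - 51·L_2(n) - 61·L_3(n).
Expanding and collecting terms gives g(n) = n^3 - 6n^2 - 6n - 6.
Check: g(3) = -51. ✓

g(n) = n^3 - 6n^2 - 6n - 6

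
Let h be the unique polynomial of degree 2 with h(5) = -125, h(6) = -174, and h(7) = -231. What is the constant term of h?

0

Write h(u) = au^2 + bu + c. Substituting each data point gives a linear system:
  25a + 5b + c = -125
  36a + 6b + c = -174
  49a + 7b + c = -231
Solving the system yields a = -4, b = -5, c = 0.
So h(u) = -4u^2 - 5u.
The constant term is 0.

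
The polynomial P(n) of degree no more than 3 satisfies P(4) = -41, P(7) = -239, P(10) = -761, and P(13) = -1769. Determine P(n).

Using the Lagrange interpolation formula with nodes 4, 7, 10, 13:
  L_0(n) = (n - 7)(n - 10)(n - 13) / -162
  L_1(n) = (n - 4)(n - 10)(n - 13) / 54
  L_2(n) = (n - 4)(n - 7)(n - 13) / -54
  L_3(n) = (n - 4)(n - 7)(n - 10) / 162
Then P(n) = -41·L_0(n) - 239·L_1(n) - 761·L_2(n) - 1769·L_3(n).
Expanding and collecting terms gives P(n) = -n³ + 3n² - 6n - 1.
Check: P(7) = -239. ✓

P(n) = -n^3 + 3n^2 - 6n - 1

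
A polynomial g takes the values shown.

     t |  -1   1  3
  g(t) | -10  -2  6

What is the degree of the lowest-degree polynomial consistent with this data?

Forward differences of the values at t = -1, 1, 3:
  g  : -10  -2  6
  Δ  : 8  8
  Δ^2: 0
The first differences are constant (8) and nonzero, while all higher differences vanish, so the minimal degree is 1.

1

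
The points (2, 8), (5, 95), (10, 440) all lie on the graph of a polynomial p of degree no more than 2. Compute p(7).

203

Write p(u) = au^2 + bu + c. Substituting each data point gives a linear system:
  4a + 2b + c = 8
  25a + 5b + c = 95
  100a + 10b + c = 440
Solving the system yields a = 5, b = -6, c = 0.
So p(u) = 5u² - 6u.
Then p(7) = 203.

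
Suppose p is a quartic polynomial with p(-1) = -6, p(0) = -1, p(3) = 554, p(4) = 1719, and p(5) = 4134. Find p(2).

111

Write p(s) = as^4 + bs^3 + cs^2 + ds + e. Substituting each data point gives a linear system:
  a - b + c - d + e = -6
  e = -1
  81a + 27b + 9c + 3d + e = 554
  256a + 64b + 16c + 4d + e = 1719
  625a + 125b + 25c + 5d + e = 4134
Solving the system yields a = 6, b = 4, c = -5, d = 2, e = -1.
So p(s) = 6s^4 + 4s^3 - 5s^2 + 2s - 1.
Then p(2) = 111.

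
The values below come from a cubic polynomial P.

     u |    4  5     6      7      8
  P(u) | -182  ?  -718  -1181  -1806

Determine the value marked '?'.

On equispaced nodes a degree-3 polynomial has vanishing fourth forward difference, so
  P(4) - 4·P(5) + 6·P(6) - 4·P(7) + P(8) = 0.
Substituting the known values and solving for P(5):
  -4·P(5) = 1572
  P(5) = -393.

-393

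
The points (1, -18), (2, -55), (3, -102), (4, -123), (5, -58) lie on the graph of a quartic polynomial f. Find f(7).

690

Using the Lagrange interpolation formula with nodes 1, 2, 3, 4, 5:
  L_0(n) = (n - 2)(n - 3)(n - 4)(n - 5) / 24
  L_1(n) = (n - 1)(n - 3)(n - 4)(n - 5) / -6
  L_2(n) = (n - 1)(n - 2)(n - 4)(n - 5) / 4
  L_3(n) = (n - 1)(n - 2)(n - 3)(n - 5) / -6
  L_4(n) = (n - 1)(n - 2)(n - 3)(n - 4) / 24
Then f(n) = -18·L_0(n) - 55·L_1(n) - 102·L_2(n) - 123·L_3(n) - 58·L_4(n).
Expanding and collecting terms gives f(n) = n^4 - 4n^3 - 6n^2 - 6n - 3.
Evaluating at n = 7: f(7) = 690.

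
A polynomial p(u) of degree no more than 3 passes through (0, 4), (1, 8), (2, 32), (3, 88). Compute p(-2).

8

Forward differences of the values at u = 0, 1, 2, 3:
  p  : 4  8  32  88
  Δ  : 4  24  56
  Δ^2: 20  32
  Δ^3: 12
The third differences are constant, confirming degree 3.
Interpolating (Newton forward form) and evaluating at u = -2 gives p(-2) = 8.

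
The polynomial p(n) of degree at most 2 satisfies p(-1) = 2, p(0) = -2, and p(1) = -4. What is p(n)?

p(n) = n^2 - 3n - 2

Write p(n) = an^2 + bn + c. Substituting each data point gives a linear system:
  a - b + c = 2
  c = -2
  a + b + c = -4
Solving the system yields a = 1, b = -3, c = -2.
So p(n) = n² - 3n - 2.
Check: p(-1) = 2. ✓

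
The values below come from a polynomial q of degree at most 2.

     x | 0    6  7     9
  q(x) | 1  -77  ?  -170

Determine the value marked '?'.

-104

The 3 known points determine the degree-2 polynomial uniquely.
Write q(x) = ax^2 + bx + c. Substituting each data point gives a linear system:
  c = 1
  36a + 6b + c = -77
  81a + 9b + c = -170
Solving the system yields a = -2, b = -1, c = 1.
So q(x) = -2x^2 - x + 1.
Then q(7) = -104.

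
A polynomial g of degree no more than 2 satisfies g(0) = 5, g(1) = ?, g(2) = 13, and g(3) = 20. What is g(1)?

8

On equispaced nodes a degree-2 polynomial has vanishing third forward difference, so
  - g(0) + 3·g(1) - 3·g(2) + g(3) = 0.
Substituting the known values and solving for g(1):
  3·g(1) = 24
  g(1) = 8.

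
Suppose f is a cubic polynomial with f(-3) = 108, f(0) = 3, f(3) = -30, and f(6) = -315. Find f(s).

f(s) = -2s^3 + 4s^2 - 5s + 3

Write f(s) = as^3 + bs^2 + cs + d. Substituting each data point gives a linear system:
  -27a + 9b - 3c + d = 108
  d = 3
  27a + 9b + 3c + d = -30
  216a + 36b + 6c + d = -315
Solving the system yields a = -2, b = 4, c = -5, d = 3.
So f(s) = -2s^3 + 4s^2 - 5s + 3.
Check: f(0) = 3. ✓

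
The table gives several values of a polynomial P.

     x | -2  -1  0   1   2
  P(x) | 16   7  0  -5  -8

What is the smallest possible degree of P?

2

Forward differences of the values at x = -2, -1, 0, 1, 2:
  P  : 16  7  0  -5  -8
  Δ  : -9  -7  -5  -3
  Δ^2: 2  2  2
  Δ^3: 0  0
  Δ^4: 0
The second differences are constant (2) and nonzero, while all higher differences vanish, so the minimal degree is 2.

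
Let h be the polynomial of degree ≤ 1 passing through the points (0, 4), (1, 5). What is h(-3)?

1

Write h(t) = at + b. Substituting each data point gives a linear system:
  b = 4
  a + b = 5
Solving the system yields a = 1, b = 4.
So h(t) = t + 4.
Then h(-3) = 1.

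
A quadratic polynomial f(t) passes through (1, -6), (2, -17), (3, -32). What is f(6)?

-101

Using the Lagrange interpolation formula with nodes 1, 2, 3:
  L_0(t) = (t - 2)(t - 3) / 2
  L_1(t) = (t - 1)(t - 3) / -1
  L_2(t) = (t - 1)(t - 2) / 2
Then f(t) = -6·L_0(t) - 17·L_1(t) - 32·L_2(t).
Expanding and collecting terms gives f(t) = -2t^2 - 5t + 1.
Evaluating at t = 6: f(6) = -101.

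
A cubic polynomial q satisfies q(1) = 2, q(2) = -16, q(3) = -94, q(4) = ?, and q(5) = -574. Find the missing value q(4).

-268

The 4 known points determine the degree-3 polynomial uniquely.
Write q(s) = as^3 + bs^2 + cs + d. Substituting each data point gives a linear system:
  a + b + c + d = 2
  8a + 4b + 2c + d = -16
  27a + 9b + 3c + d = -94
  125a + 25b + 5c + d = -574
Solving the system yields a = -6, b = 6, c = 6, d = -4.
So q(s) = -6s^3 + 6s^2 + 6s - 4.
Then q(4) = -268.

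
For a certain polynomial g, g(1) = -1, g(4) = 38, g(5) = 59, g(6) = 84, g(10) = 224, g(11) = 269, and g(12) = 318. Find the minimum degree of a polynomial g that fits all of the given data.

Divided differences on the nodes 1, 4, 5, 6, 10, 11, 12:
  order 0: -1  38  59  84  224  269  318
  order 1: 13  21  25  35  45  49
  order 2: 2  2  2  2  2
  order 3: 0  0  0  0
  order 4: 0  0  0
  order 5: 0  0
  order 6: 0
The order-2 divided differences are all 2 (nonzero) and every higher order vanishes, so the data lies on a polynomial of degree exactly 2.

2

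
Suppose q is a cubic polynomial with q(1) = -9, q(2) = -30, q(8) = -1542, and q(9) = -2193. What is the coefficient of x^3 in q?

Write q(x) = ax^3 + bx^2 + cx + d. Substituting each data point gives a linear system:
  a + b + c + d = -9
  8a + 4b + 2c + d = -30
  512a + 64b + 8c + d = -1542
  729a + 81b + 9c + d = -2193
Solving the system yields a = -3, b = 0, c = 0, d = -6.
So q(x) = -3x^3 - 6.
The leading coefficient is -3.

-3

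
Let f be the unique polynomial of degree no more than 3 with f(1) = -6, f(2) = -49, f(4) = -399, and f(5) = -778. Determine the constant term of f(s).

-3

Write f(s) = as^3 + bs^2 + cs + d. Substituting each data point gives a linear system:
  a + b + c + d = -6
  8a + 4b + 2c + d = -49
  64a + 16b + 4c + d = -399
  125a + 25b + 5c + d = -778
Solving the system yields a = -6, b = -2, c = 5, d = -3.
So f(s) = -6s^3 - 2s^2 + 5s - 3.
The constant term is -3.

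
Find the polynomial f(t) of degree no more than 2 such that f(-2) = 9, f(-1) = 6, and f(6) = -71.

Write f(t) = at^2 + bt + c. Substituting each data point gives a linear system:
  4a - 2b + c = 9
  a - b + c = 6
  36a + 6b + c = -71
Solving the system yields a = -1, b = -6, c = 1.
So f(t) = -t^2 - 6t + 1.
Check: f(-1) = 6. ✓

f(t) = -t^2 - 6t + 1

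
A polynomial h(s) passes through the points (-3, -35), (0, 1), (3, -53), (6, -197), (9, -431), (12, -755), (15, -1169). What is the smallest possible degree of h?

Forward differences of the values at s = -3, 0, 3, 6, 9, 12, 15:
  h  : -35  1  -53  -197  -431  -755  -1169
  Δ  : 36  -54  -144  -234  -324  -414
  Δ^2: -90  -90  -90  -90  -90
  Δ^3: 0  0  0  0
  Δ^4: 0  0  0
  Δ^5: 0  0
  Δ^6: 0
The second differences are constant (-90) and nonzero, while all higher differences vanish, so the minimal degree is 2.

2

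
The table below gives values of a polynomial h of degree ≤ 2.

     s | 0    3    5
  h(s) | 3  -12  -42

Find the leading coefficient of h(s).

-2

Write h(s) = as^2 + bs + c. Substituting each data point gives a linear system:
  c = 3
  9a + 3b + c = -12
  25a + 5b + c = -42
Solving the system yields a = -2, b = 1, c = 3.
So h(s) = -2s² + s + 3.
The leading coefficient is -2.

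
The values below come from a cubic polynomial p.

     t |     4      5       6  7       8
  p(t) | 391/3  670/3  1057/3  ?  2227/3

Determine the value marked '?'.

1570/3

The 4 known points determine the degree-3 polynomial uniquely.
Write p(t) = at^3 + bt^2 + ct + d. Substituting each data point gives a linear system:
  64a + 16b + 4c + d = 391/3
  125a + 25b + 5c + d = 670/3
  216a + 36b + 6c + d = 1057/3
  512a + 64b + 8c + d = 2227/3
Solving the system yields a = 1, b = 3, c = 5, d = -5/3.
So p(t) = t^3 + 3t^2 + 5t - 5/3.
Then p(7) = 1570/3.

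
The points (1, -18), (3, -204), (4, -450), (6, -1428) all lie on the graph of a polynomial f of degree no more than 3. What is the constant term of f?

-6

Write f(x) = ax^3 + bx^2 + cx + d. Substituting each data point gives a linear system:
  a + b + c + d = -18
  27a + 9b + 3c + d = -204
  64a + 16b + 4c + d = -450
  216a + 36b + 6c + d = -1428
Solving the system yields a = -6, b = -3, c = -3, d = -6.
So f(x) = -6x^3 - 3x^2 - 3x - 6.
The constant term is -6.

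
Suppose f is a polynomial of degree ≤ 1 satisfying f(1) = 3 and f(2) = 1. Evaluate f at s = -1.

Using the Lagrange interpolation formula with nodes 1, 2:
  L_0(s) = (s - 2) / -1
  L_1(s) = (s - 1) / 1
Then f(s) = 3·L_0(s) + 1·L_1(s).
Expanding and collecting terms gives f(s) = -2s + 5.
Evaluating at s = -1: f(-1) = 7.

7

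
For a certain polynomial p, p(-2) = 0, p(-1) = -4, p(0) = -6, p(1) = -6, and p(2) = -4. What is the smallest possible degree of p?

Forward differences of the values at x = -2, -1, 0, 1, 2:
  p  : 0  -4  -6  -6  -4
  Δ  : -4  -2  0  2
  Δ^2: 2  2  2
  Δ^3: 0  0
  Δ^4: 0
The second differences are constant (2) and nonzero, while all higher differences vanish, so the minimal degree is 2.

2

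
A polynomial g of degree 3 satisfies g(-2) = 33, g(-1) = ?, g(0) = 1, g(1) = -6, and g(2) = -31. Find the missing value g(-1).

8

The 4 known points determine the degree-3 polynomial uniquely.
Write g(u) = au^3 + bu^2 + cu + d. Substituting each data point gives a linear system:
  -8a + 4b - 2c + d = 33
  d = 1
  a + b + c + d = -6
  8a + 4b + 2c + d = -31
Solving the system yields a = -3, b = 0, c = -4, d = 1.
So g(u) = -3u^3 - 4u + 1.
Then g(-1) = 8.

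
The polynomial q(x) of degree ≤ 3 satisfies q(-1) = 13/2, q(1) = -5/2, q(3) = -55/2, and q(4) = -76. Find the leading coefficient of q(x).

Write q(x) = ax^3 + bx^2 + cx + d. Substituting each data point gives a linear system:
  -a + b - c + d = 13/2
  a + b + c + d = -5/2
  27a + 9b + 3c + d = -55/2
  64a + 16b + 4c + d = -76
Solving the system yields a = -2, b = 4, c = -5/2, d = -2.
So q(x) = -2x^3 + 4x^2 - (5/2)x - 2.
The leading coefficient is -2.

-2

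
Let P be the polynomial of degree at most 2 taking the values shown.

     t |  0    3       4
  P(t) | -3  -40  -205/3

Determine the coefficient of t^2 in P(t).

Write P(t) = at^2 + bt + c. Substituting each data point gives a linear system:
  c = -3
  9a + 3b + c = -40
  16a + 4b + c = -205/3
Solving the system yields a = -4, b = -1/3, c = -3.
So P(t) = -4t^2 - (1/3)t - 3.
The leading coefficient is -4.

-4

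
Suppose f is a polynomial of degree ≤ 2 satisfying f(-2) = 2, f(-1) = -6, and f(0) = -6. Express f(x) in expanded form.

f(x) = 4x^2 + 4x - 6

Using the Lagrange interpolation formula with nodes -2, -1, 0:
  L_0(x) = (x + 1)x / 2
  L_1(x) = (x + 2)x / -1
  L_2(x) = (x + 2)(x + 1) / 2
Then f(x) = 2·L_0(x) - 6·L_1(x) - 6·L_2(x).
Expanding and collecting terms gives f(x) = 4x² + 4x - 6.
Check: f(-2) = 2. ✓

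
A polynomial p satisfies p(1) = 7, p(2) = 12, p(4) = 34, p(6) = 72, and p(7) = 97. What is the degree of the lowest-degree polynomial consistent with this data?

2

Divided differences on the nodes 1, 2, 4, 6, 7:
  order 0: 7  12  34  72  97
  order 1: 5  11  19  25
  order 2: 2  2  2
  order 3: 0  0
  order 4: 0
The order-2 divided differences are all 2 (nonzero) and every higher order vanishes, so the data lies on a polynomial of degree exactly 2.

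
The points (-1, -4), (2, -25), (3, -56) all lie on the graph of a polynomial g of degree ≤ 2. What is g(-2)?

-21

Write g(n) = an^2 + bn + c. Substituting each data point gives a linear system:
  a - b + c = -4
  4a + 2b + c = -25
  9a + 3b + c = -56
Solving the system yields a = -6, b = -1, c = 1.
So g(n) = -6n^2 - n + 1.
Then g(-2) = -21.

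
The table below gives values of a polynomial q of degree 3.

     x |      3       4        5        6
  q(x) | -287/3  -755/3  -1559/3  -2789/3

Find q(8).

-6887/3

Forward differences of the values at x = 3, 4, 5, 6:
  q  : -287/3  -755/3  -1559/3  -2789/3
  Δ  : -156  -268  -410
  Δ^2: -112  -142
  Δ^3: -30
The third differences are constant, confirming degree 3.
Interpolating (Newton forward form) and evaluating at x = 8 gives q(8) = -6887/3.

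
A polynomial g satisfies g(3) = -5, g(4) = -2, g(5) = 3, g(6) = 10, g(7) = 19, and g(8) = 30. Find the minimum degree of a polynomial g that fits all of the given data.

Forward differences of the values at s = 3, 4, 5, 6, 7, 8:
  g  : -5  -2  3  10  19  30
  Δ  : 3  5  7  9  11
  Δ^2: 2  2  2  2
  Δ^3: 0  0  0
  Δ^4: 0  0
  Δ^5: 0
The second differences are constant (2) and nonzero, while all higher differences vanish, so the minimal degree is 2.

2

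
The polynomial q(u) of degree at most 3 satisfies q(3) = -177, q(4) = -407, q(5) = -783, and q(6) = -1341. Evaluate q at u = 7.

Forward differences of the values at u = 3, 4, 5, 6:
  q  : -177  -407  -783  -1341
  Δ  : -230  -376  -558
  Δ^2: -146  -182
  Δ^3: -36
The third differences are constant, confirming degree 3.
Interpolating (Newton forward form) and evaluating at u = 7 gives q(7) = -2117.

-2117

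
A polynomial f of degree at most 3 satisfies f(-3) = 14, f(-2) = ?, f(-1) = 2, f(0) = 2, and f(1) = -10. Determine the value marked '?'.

On equispaced nodes a degree-3 polynomial has vanishing fourth forward difference, so
  f(-3) - 4·f(-2) + 6·f(-1) - 4·f(0) + f(1) = 0.
Substituting the known values and solving for f(-2):
  -4·f(-2) = -8
  f(-2) = 2.

2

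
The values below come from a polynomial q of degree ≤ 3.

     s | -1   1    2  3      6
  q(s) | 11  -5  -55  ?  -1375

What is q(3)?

-181

The 4 known points determine the degree-3 polynomial uniquely.
Write q(s) = as^3 + bs^2 + cs + d. Substituting each data point gives a linear system:
  -a + b - c + d = 11
  a + b + c + d = -5
  8a + 4b + 2c + d = -55
  216a + 36b + 6c + d = -1375
Solving the system yields a = -6, b = -2, c = -2, d = 5.
So q(s) = -6s^3 - 2s^2 - 2s + 5.
Then q(3) = -181.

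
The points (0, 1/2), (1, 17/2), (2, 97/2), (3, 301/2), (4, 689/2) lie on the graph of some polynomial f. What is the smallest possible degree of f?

3

Forward differences of the values at s = 0, 1, 2, 3, 4:
  f  : 1/2  17/2  97/2  301/2  689/2
  Δ  : 8  40  102  194
  Δ^2: 32  62  92
  Δ^3: 30  30
  Δ^4: 0
The third differences are constant (30) and nonzero, while all higher differences vanish, so the minimal degree is 3.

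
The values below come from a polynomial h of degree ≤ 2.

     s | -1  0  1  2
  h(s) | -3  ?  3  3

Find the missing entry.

1

On equispaced nodes a degree-2 polynomial has vanishing third forward difference, so
  - h(-1) + 3·h(0) - 3·h(1) + h(2) = 0.
Substituting the known values and solving for h(0):
  3·h(0) = 3
  h(0) = 1.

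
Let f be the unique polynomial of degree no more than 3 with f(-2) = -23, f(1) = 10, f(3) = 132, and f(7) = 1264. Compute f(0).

Write f(t) = at^3 + bt^2 + ct + d. Substituting each data point gives a linear system:
  -8a + 4b - 2c + d = -23
  a + b + c + d = 10
  27a + 9b + 3c + d = 132
  343a + 49b + 7c + d = 1264
Solving the system yields a = 3, b = 4, c = 6, d = -3.
So f(t) = 3t^3 + 4t^2 + 6t - 3.
Then f(0) = -3.

-3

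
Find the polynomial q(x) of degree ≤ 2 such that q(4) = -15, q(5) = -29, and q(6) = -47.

Write q(x) = ax^2 + bx + c. Substituting each data point gives a linear system:
  16a + 4b + c = -15
  25a + 5b + c = -29
  36a + 6b + c = -47
Solving the system yields a = -2, b = 4, c = 1.
So q(x) = -2x^2 + 4x + 1.
Check: q(4) = -15. ✓

q(x) = -2x^2 + 4x + 1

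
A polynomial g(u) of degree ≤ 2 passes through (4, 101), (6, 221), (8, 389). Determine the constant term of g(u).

Write g(u) = au^2 + bu + c. Substituting each data point gives a linear system:
  16a + 4b + c = 101
  36a + 6b + c = 221
  64a + 8b + c = 389
Solving the system yields a = 6, b = 0, c = 5.
So g(u) = 6u² + 5.
The constant term is 5.

5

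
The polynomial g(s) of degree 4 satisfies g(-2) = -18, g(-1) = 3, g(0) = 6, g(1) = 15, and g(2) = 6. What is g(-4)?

Forward differences of the values at s = -2, -1, 0, 1, 2:
  g  : -18  3  6  15  6
  Δ  : 21  3  9  -9
  Δ^2: -18  6  -18
  Δ^3: 24  -24
  Δ^4: -48
The fourth differences are constant, confirming degree 4.
Interpolating (Newton forward form) and evaluating at s = -4 gives g(-4) = -450.

-450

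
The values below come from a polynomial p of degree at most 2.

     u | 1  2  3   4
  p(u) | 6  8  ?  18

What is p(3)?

The 3 known points determine the degree-2 polynomial uniquely.
Write p(u) = au^2 + bu + c. Substituting each data point gives a linear system:
  a + b + c = 6
  4a + 2b + c = 8
  16a + 4b + c = 18
Solving the system yields a = 1, b = -1, c = 6.
So p(u) = u^2 - u + 6.
Then p(3) = 12.

12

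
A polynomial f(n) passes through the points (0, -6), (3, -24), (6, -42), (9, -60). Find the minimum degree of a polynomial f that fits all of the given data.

1

Forward differences of the values at n = 0, 3, 6, 9:
  f  : -6  -24  -42  -60
  Δ  : -18  -18  -18
  Δ^2: 0  0
  Δ^3: 0
The first differences are constant (-18) and nonzero, while all higher differences vanish, so the minimal degree is 1.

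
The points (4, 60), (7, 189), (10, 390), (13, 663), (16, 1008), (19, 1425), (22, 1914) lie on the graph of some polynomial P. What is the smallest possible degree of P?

2

Forward differences of the values at u = 4, 7, 10, 13, 16, 19, 22:
  P  : 60  189  390  663  1008  1425  1914
  Δ  : 129  201  273  345  417  489
  Δ^2: 72  72  72  72  72
  Δ^3: 0  0  0  0
  Δ^4: 0  0  0
  Δ^5: 0  0
  Δ^6: 0
The second differences are constant (72) and nonzero, while all higher differences vanish, so the minimal degree is 2.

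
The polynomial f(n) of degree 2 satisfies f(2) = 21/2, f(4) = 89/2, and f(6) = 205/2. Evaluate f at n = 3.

Using the Lagrange interpolation formula with nodes 2, 4, 6:
  L_0(n) = (n - 4)(n - 6) / 8
  L_1(n) = (n - 2)(n - 6) / -4
  L_2(n) = (n - 2)(n - 4) / 8
Then f(n) = 21/2·L_0(n) + 89/2·L_1(n) + 205/2·L_2(n).
Expanding and collecting terms gives f(n) = 3n^2 - n + 1/2.
Evaluating at n = 3: f(3) = 49/2.

49/2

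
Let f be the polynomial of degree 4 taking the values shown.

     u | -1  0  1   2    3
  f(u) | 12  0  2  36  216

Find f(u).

f(u) = 4u^4 - 5u^3 + 3u^2

Write f(u) = au^4 + bu^3 + cu^2 + du + e. Substituting each data point gives a linear system:
  a - b + c - d + e = 12
  e = 0
  a + b + c + d + e = 2
  16a + 8b + 4c + 2d + e = 36
  81a + 27b + 9c + 3d + e = 216
Solving the system yields a = 4, b = -5, c = 3, d = 0, e = 0.
So f(u) = 4u^4 - 5u^3 + 3u^2.
Check: f(-1) = 12. ✓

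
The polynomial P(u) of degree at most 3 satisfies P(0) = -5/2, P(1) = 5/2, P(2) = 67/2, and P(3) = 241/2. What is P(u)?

P(u) = 5u^3 - 2u^2 + 2u - 5/2

Write P(u) = au^3 + bu^2 + cu + d. Substituting each data point gives a linear system:
  d = -5/2
  a + b + c + d = 5/2
  8a + 4b + 2c + d = 67/2
  27a + 9b + 3c + d = 241/2
Solving the system yields a = 5, b = -2, c = 2, d = -5/2.
So P(u) = 5u^3 - 2u^2 + 2u - 5/2.
Check: P(1) = 5/2. ✓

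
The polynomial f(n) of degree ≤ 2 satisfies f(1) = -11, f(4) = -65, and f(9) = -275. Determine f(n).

Using the Lagrange interpolation formula with nodes 1, 4, 9:
  L_0(n) = (n - 4)(n - 9) / 24
  L_1(n) = (n - 1)(n - 9) / -15
  L_2(n) = (n - 1)(n - 4) / 40
Then f(n) = -11·L_0(n) - 65·L_1(n) - 275·L_2(n).
Expanding and collecting terms gives f(n) = -3n^2 - 3n - 5.
Check: f(1) = -11. ✓

f(n) = -3n^2 - 3n - 5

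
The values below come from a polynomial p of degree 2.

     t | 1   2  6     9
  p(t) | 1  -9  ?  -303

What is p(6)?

The 3 known points determine the degree-2 polynomial uniquely.
Write p(t) = at^2 + bt + c. Substituting each data point gives a linear system:
  a + b + c = 1
  4a + 2b + c = -9
  81a + 9b + c = -303
Solving the system yields a = -4, b = 2, c = 3.
So p(t) = -4t^2 + 2t + 3.
Then p(6) = -129.

-129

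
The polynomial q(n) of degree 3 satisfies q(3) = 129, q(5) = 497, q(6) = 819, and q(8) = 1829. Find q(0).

Using the Lagrange interpolation formula with nodes 3, 5, 6, 8:
  L_0(n) = (n - 5)(n - 6)(n - 8) / -30
  L_1(n) = (n - 3)(n - 6)(n - 8) / 6
  L_2(n) = (n - 3)(n - 5)(n - 8) / -6
  L_3(n) = (n - 3)(n - 5)(n - 6) / 30
Then q(n) = 129·L_0(n) + 497·L_1(n) + 819·L_2(n) + 1829·L_3(n).
Expanding and collecting terms gives q(n) = 3n³ + 4n² + 5n - 3.
Evaluating at n = 0: q(0) = -3.

-3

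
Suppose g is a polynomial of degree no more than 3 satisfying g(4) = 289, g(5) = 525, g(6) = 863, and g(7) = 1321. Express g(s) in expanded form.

Write g(s) = as^3 + bs^2 + cs + d. Substituting each data point gives a linear system:
  64a + 16b + 4c + d = 289
  125a + 25b + 5c + d = 525
  216a + 36b + 6c + d = 863
  343a + 49b + 7c + d = 1321
Solving the system yields a = 3, b = 6, c = -1, d = 5.
So g(s) = 3s^3 + 6s^2 - s + 5.
Check: g(6) = 863. ✓

g(s) = 3s^3 + 6s^2 - s + 5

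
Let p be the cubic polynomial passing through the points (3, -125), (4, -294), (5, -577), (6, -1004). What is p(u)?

Using the Lagrange interpolation formula with nodes 3, 4, 5, 6:
  L_0(u) = (u - 4)(u - 5)(u - 6) / -6
  L_1(u) = (u - 3)(u - 5)(u - 6) / 2
  L_2(u) = (u - 3)(u - 4)(u - 6) / -2
  L_3(u) = (u - 3)(u - 4)(u - 5) / 6
Then p(u) = -125·L_0(u) - 294·L_1(u) - 577·L_2(u) - 1004·L_3(u).
Expanding and collecting terms gives p(u) = -5u^3 + 3u^2 - 5u - 2.
Check: p(4) = -294. ✓

p(u) = -5u^3 + 3u^2 - 5u - 2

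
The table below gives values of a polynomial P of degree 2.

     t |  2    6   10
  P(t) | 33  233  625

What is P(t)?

P(t) = 6t^2 + 2t + 5

Using the Lagrange interpolation formula with nodes 2, 6, 10:
  L_0(t) = (t - 6)(t - 10) / 32
  L_1(t) = (t - 2)(t - 10) / -16
  L_2(t) = (t - 2)(t - 6) / 32
Then P(t) = 33·L_0(t) + 233·L_1(t) + 625·L_2(t).
Expanding and collecting terms gives P(t) = 6t^2 + 2t + 5.
Check: P(10) = 625. ✓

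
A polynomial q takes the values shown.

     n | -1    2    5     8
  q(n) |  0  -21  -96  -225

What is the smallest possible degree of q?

Forward differences of the values at n = -1, 2, 5, 8:
  q  : 0  -21  -96  -225
  Δ  : -21  -75  -129
  Δ^2: -54  -54
  Δ^3: 0
The second differences are constant (-54) and nonzero, while all higher differences vanish, so the minimal degree is 2.

2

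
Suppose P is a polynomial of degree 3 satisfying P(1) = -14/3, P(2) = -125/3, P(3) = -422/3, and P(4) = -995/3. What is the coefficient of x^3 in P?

Write P(x) = ax^3 + bx^2 + cx + d. Substituting each data point gives a linear system:
  a + b + c + d = -14/3
  8a + 4b + 2c + d = -125/3
  27a + 9b + 3c + d = -422/3
  64a + 16b + 4c + d = -995/3
Solving the system yields a = -5, b = -1, c = 1, d = 1/3.
So P(x) = -5x^3 - x^2 + x + 1/3.
The leading coefficient is -5.

-5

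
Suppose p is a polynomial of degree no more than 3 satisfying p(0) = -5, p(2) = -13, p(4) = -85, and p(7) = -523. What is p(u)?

p(u) = -2u^3 + 4u^2 - 4u - 5

Write p(u) = au^3 + bu^2 + cu + d. Substituting each data point gives a linear system:
  d = -5
  8a + 4b + 2c + d = -13
  64a + 16b + 4c + d = -85
  343a + 49b + 7c + d = -523
Solving the system yields a = -2, b = 4, c = -4, d = -5.
So p(u) = -2u³ + 4u² - 4u - 5.
Check: p(0) = -5. ✓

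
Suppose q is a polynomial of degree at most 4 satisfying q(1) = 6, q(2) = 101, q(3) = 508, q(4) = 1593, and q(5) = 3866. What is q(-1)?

8

Forward differences of the values at n = 1, 2, 3, 4, 5:
  q  : 6  101  508  1593  3866
  Δ  : 95  407  1085  2273
  Δ^2: 312  678  1188
  Δ^3: 366  510
  Δ^4: 144
The fourth differences are constant, confirming degree 4.
Interpolating (Newton forward form) and evaluating at n = -1 gives q(-1) = 8.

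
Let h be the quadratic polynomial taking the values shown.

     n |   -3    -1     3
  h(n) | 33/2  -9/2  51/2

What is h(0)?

-6

Using the Lagrange interpolation formula with nodes -3, -1, 3:
  L_0(n) = (n + 1)(n - 3) / 12
  L_1(n) = (n + 3)(n - 3) / -8
  L_2(n) = (n + 3)(n + 1) / 24
Then h(n) = 33/2·L_0(n) - 9/2·L_1(n) + 51/2·L_2(n).
Expanding and collecting terms gives h(n) = 3n^2 + (3/2)n - 6.
Evaluating at n = 0: h(0) = -6.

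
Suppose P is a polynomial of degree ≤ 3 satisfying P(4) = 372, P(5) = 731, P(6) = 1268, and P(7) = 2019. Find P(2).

44

Write P(t) = at^3 + bt^2 + ct + d. Substituting each data point gives a linear system:
  64a + 16b + 4c + d = 372
  125a + 25b + 5c + d = 731
  216a + 36b + 6c + d = 1268
  343a + 49b + 7c + d = 2019
Solving the system yields a = 6, b = -1, c = 2, d = -4.
So P(t) = 6t³ - t² + 2t - 4.
Then P(2) = 44.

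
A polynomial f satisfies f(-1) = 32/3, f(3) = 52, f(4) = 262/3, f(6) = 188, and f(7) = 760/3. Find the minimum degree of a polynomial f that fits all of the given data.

2

Divided differences on the nodes -1, 3, 4, 6, 7:
  order 0: 32/3  52  262/3  188  760/3
  order 1: 31/3  106/3  151/3  196/3
  order 2: 5  5  5
  order 3: 0  0
  order 4: 0
The order-2 divided differences are all 5 (nonzero) and every higher order vanishes, so the data lies on a polynomial of degree exactly 2.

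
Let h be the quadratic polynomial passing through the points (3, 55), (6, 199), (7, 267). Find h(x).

Using the Lagrange interpolation formula with nodes 3, 6, 7:
  L_0(x) = (x - 6)(x - 7) / 12
  L_1(x) = (x - 3)(x - 7) / -3
  L_2(x) = (x - 3)(x - 6) / 4
Then h(x) = 55·L_0(x) + 199·L_1(x) + 267·L_2(x).
Expanding and collecting terms gives h(x) = 5x^2 + 3x + 1.
Check: h(7) = 267. ✓

h(x) = 5x^2 + 3x + 1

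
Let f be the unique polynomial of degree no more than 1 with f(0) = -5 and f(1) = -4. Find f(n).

Using the Lagrange interpolation formula with nodes 0, 1:
  L_0(n) = (n - 1) / -1
  L_1(n) = n / 1
Then f(n) = -5·L_0(n) - 4·L_1(n).
Expanding and collecting terms gives f(n) = n - 5.
Check: f(1) = -4. ✓

f(n) = n - 5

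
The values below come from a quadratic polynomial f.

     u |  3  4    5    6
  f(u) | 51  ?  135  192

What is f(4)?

88

The 3 known points determine the degree-2 polynomial uniquely.
Write f(u) = au^2 + bu + c. Substituting each data point gives a linear system:
  9a + 3b + c = 51
  25a + 5b + c = 135
  36a + 6b + c = 192
Solving the system yields a = 5, b = 2, c = 0.
So f(u) = 5u^2 + 2u.
Then f(4) = 88.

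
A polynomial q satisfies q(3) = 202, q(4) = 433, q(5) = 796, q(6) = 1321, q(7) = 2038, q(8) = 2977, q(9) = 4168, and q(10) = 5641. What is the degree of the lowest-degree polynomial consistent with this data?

3

Forward differences of the values at n = 3, 4, 5, 6, 7, 8, 9, 10:
  q  : 202  433  796  1321  2038  2977  4168  5641
  Δ  : 231  363  525  717  939  1191  1473
  Δ^2: 132  162  192  222  252  282
  Δ^3: 30  30  30  30  30
  Δ^4: 0  0  0  0
  Δ^5: 0  0  0
  Δ^6: 0  0
  Δ^7: 0
The third differences are constant (30) and nonzero, while all higher differences vanish, so the minimal degree is 3.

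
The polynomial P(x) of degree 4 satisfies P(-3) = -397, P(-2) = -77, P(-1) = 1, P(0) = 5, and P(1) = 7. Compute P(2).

Forward differences of the values at x = -3, -2, -1, 0, 1:
  P  : -397  -77  1  5  7
  Δ  : 320  78  4  2
  Δ^2: -242  -74  -2
  Δ^3: 168  72
  Δ^4: -96
The fourth differences are constant, confirming degree 4.
Interpolating (Newton forward form) and evaluating at x = 2 gives P(2) = -17.

-17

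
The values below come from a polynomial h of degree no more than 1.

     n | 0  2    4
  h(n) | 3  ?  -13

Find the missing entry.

-5

The 2 known points determine the degree-1 polynomial uniquely.
Write h(n) = an + b. Substituting each data point gives a linear system:
  b = 3
  4a + b = -13
Solving the system yields a = -4, b = 3.
So h(n) = -4n + 3.
Then h(2) = -5.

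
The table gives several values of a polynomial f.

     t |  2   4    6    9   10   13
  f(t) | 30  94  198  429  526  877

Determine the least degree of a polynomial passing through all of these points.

2

Divided differences on the nodes 2, 4, 6, 9, 10, 13:
  order 0: 30  94  198  429  526  877
  order 1: 32  52  77  97  117
  order 2: 5  5  5  5
  order 3: 0  0  0
  order 4: 0  0
  order 5: 0
The order-2 divided differences are all 5 (nonzero) and every higher order vanishes, so the data lies on a polynomial of degree exactly 2.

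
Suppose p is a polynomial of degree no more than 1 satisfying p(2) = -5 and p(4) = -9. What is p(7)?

Write p(t) = at + b. Substituting each data point gives a linear system:
  2a + b = -5
  4a + b = -9
Solving the system yields a = -2, b = -1.
So p(t) = -2t - 1.
Then p(7) = -15.

-15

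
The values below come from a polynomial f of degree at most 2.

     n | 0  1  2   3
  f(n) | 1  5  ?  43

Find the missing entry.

The 3 known points determine the degree-2 polynomial uniquely.
Write f(n) = an^2 + bn + c. Substituting each data point gives a linear system:
  c = 1
  a + b + c = 5
  9a + 3b + c = 43
Solving the system yields a = 5, b = -1, c = 1.
So f(n) = 5n² - n + 1.
Then f(2) = 19.

19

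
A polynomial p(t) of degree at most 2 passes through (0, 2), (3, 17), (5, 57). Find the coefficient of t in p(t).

-4

Write p(t) = at^2 + bt + c. Substituting each data point gives a linear system:
  c = 2
  9a + 3b + c = 17
  25a + 5b + c = 57
Solving the system yields a = 3, b = -4, c = 2.
So p(t) = 3t^2 - 4t + 2.
The coefficient of t is -4.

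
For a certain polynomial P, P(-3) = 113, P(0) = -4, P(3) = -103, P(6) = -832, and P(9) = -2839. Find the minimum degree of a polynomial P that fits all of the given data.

Forward differences of the values at u = -3, 0, 3, 6, 9:
  P  : 113  -4  -103  -832  -2839
  Δ  : -117  -99  -729  -2007
  Δ^2: 18  -630  -1278
  Δ^3: -648  -648
  Δ^4: 0
The third differences are constant (-648) and nonzero, while all higher differences vanish, so the minimal degree is 3.

3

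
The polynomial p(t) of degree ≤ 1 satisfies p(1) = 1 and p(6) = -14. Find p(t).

p(t) = -3t + 4

Using the Lagrange interpolation formula with nodes 1, 6:
  L_0(t) = (t - 6) / -5
  L_1(t) = (t - 1) / 5
Then p(t) = 1·L_0(t) - 14·L_1(t).
Expanding and collecting terms gives p(t) = -3t + 4.
Check: p(1) = 1. ✓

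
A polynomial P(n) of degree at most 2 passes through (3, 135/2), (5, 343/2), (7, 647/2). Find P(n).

Write P(n) = an^2 + bn + c. Substituting each data point gives a linear system:
  9a + 3b + c = 135/2
  25a + 5b + c = 343/2
  49a + 7b + c = 647/2
Solving the system yields a = 6, b = 4, c = 3/2.
So P(n) = 6n^2 + 4n + 3/2.
Check: P(7) = 647/2. ✓

P(n) = 6n^2 + 4n + 3/2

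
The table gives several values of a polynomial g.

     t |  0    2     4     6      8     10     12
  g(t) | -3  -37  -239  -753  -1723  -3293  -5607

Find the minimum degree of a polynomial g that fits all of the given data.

Forward differences of the values at t = 0, 2, 4, 6, 8, 10, 12:
  g  : -3  -37  -239  -753  -1723  -3293  -5607
  Δ  : -34  -202  -514  -970  -1570  -2314
  Δ^2: -168  -312  -456  -600  -744
  Δ^3: -144  -144  -144  -144
  Δ^4: 0  0  0
  Δ^5: 0  0
  Δ^6: 0
The third differences are constant (-144) and nonzero, while all higher differences vanish, so the minimal degree is 3.

3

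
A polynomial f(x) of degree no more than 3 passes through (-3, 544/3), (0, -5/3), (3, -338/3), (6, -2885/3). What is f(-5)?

Write f(x) = ax^3 + bx^2 + cx + d. Substituting each data point gives a linear system:
  -27a + 9b - 3c + d = 544/3
  d = -5/3
  27a + 9b + 3c + d = -338/3
  216a + 36b + 6c + d = -2885/3
Solving the system yields a = -5, b = 4, c = -4, d = -5/3.
So f(x) = -5x^3 + 4x^2 - 4x - 5/3.
Then f(-5) = 2230/3.

2230/3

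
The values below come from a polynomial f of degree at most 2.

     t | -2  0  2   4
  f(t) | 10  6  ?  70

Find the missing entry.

26

On equispaced nodes a degree-2 polynomial has vanishing third forward difference, so
  - f(-2) + 3·f(0) - 3·f(2) + f(4) = 0.
Substituting the known values and solving for f(2):
  -3·f(2) = -78
  f(2) = 26.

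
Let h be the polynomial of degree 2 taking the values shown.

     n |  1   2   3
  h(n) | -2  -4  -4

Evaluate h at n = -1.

Using the Lagrange interpolation formula with nodes 1, 2, 3:
  L_0(n) = (n - 2)(n - 3) / 2
  L_1(n) = (n - 1)(n - 3) / -1
  L_2(n) = (n - 1)(n - 2) / 2
Then h(n) = -2·L_0(n) - 4·L_1(n) - 4·L_2(n).
Expanding and collecting terms gives h(n) = n^2 - 5n + 2.
Evaluating at n = -1: h(-1) = 8.

8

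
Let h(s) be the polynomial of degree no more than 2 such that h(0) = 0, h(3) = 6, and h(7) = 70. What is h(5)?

Write h(s) = as^2 + bs + c. Substituting each data point gives a linear system:
  c = 0
  9a + 3b + c = 6
  49a + 7b + c = 70
Solving the system yields a = 2, b = -4, c = 0.
So h(s) = 2s² - 4s.
Then h(5) = 30.

30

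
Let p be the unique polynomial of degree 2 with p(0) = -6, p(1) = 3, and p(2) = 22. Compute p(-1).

Write p(x) = ax^2 + bx + c. Substituting each data point gives a linear system:
  c = -6
  a + b + c = 3
  4a + 2b + c = 22
Solving the system yields a = 5, b = 4, c = -6.
So p(x) = 5x² + 4x - 6.
Then p(-1) = -5.

-5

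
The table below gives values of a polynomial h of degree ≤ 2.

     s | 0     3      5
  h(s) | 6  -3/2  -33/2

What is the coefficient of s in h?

Write h(s) = as^2 + bs + c. Substituting each data point gives a linear system:
  c = 6
  9a + 3b + c = -3/2
  25a + 5b + c = -33/2
Solving the system yields a = -1, b = 1/2, c = 6.
So h(s) = -s² + (1/2)s + 6.
The coefficient of s is 1/2.

1/2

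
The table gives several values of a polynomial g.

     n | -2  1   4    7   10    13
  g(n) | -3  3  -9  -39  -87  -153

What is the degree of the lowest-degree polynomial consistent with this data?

Forward differences of the values at n = -2, 1, 4, 7, 10, 13:
  g  : -3  3  -9  -39  -87  -153
  Δ  : 6  -12  -30  -48  -66
  Δ^2: -18  -18  -18  -18
  Δ^3: 0  0  0
  Δ^4: 0  0
  Δ^5: 0
The second differences are constant (-18) and nonzero, while all higher differences vanish, so the minimal degree is 2.

2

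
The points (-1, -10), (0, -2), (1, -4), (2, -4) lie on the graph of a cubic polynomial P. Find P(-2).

Using the Lagrange interpolation formula with nodes -1, 0, 1, 2:
  L_0(n) = n(n - 1)(n - 2) / -6
  L_1(n) = (n + 1)(n - 1)(n - 2) / 2
  L_2(n) = (n + 1)n(n - 2) / -2
  L_3(n) = (n + 1)n(n - 1) / 6
Then P(n) = -10·L_0(n) - 2·L_1(n) - 4·L_2(n) - 4·L_3(n).
Expanding and collecting terms gives P(n) = 2n³ - 5n² + n - 2.
Evaluating at n = -2: P(-2) = -40.

-40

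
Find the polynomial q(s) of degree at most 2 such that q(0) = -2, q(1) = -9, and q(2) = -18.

q(s) = -s^2 - 6s - 2

Write q(s) = as^2 + bs + c. Substituting each data point gives a linear system:
  c = -2
  a + b + c = -9
  4a + 2b + c = -18
Solving the system yields a = -1, b = -6, c = -2.
So q(s) = -s² - 6s - 2.
Check: q(2) = -18. ✓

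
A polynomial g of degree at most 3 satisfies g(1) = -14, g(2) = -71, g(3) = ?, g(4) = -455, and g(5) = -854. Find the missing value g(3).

The 4 known points determine the degree-3 polynomial uniquely.
Write g(t) = at^3 + bt^2 + ct + d. Substituting each data point gives a linear system:
  a + b + c + d = -14
  8a + 4b + 2c + d = -71
  64a + 16b + 4c + d = -455
  125a + 25b + 5c + d = -854
Solving the system yields a = -6, b = -3, c = -6, d = 1.
So g(t) = -6t^3 - 3t^2 - 6t + 1.
Then g(3) = -206.

-206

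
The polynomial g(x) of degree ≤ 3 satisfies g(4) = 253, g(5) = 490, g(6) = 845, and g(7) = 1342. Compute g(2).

Forward differences of the values at x = 4, 5, 6, 7:
  g  : 253  490  845  1342
  Δ  : 237  355  497
  Δ^2: 118  142
  Δ^3: 24
The third differences are constant, confirming degree 3.
Interpolating (Newton forward form) and evaluating at x = 2 gives g(2) = 37.

37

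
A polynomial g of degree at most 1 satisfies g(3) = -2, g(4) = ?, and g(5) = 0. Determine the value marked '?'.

On equispaced nodes a degree-1 polynomial has vanishing second forward difference, so
  g(3) - 2·g(4) + g(5) = 0.
Substituting the known values and solving for g(4):
  -2·g(4) = 2
  g(4) = -1.

-1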